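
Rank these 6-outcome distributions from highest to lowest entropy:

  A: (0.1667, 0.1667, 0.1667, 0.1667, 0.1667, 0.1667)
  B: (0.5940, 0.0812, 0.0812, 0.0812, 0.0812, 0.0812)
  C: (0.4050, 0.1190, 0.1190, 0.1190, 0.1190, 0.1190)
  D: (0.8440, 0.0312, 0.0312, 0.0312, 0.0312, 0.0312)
A > C > B > D

Key insight: Entropy is maximized by uniform distributions and minimized by concentrated distributions.

Entropies:
  H(A) = 2.5850 bits
  H(B) = 1.9171 bits
  H(C) = 2.3553 bits
  H(D) = 0.9869 bits

Ranking: A > C > B > D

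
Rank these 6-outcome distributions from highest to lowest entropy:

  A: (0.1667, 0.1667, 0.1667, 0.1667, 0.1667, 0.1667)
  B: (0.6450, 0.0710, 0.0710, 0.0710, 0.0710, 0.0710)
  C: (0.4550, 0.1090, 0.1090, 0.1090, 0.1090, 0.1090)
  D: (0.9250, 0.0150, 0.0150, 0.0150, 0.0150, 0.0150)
A > C > B > D

Key insight: Entropy is maximized by uniform distributions and minimized by concentrated distributions.

Entropies:
  H(A) = 2.5850 bits
  H(B) = 1.7627 bits
  H(C) = 2.2596 bits
  H(D) = 0.5585 bits

Ranking: A > C > B > D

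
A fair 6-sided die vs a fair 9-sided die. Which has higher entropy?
9-sided die

Both are uniform distributions; for uniform over n outcomes, H = log₂(n). H(6-sided) = log₂(6) = 2.585 bits and H(9-sided) = log₂(9) = 3.170 bits. More outcomes in a uniform distribution means higher entropy.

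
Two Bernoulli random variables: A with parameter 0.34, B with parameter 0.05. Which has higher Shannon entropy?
A

For binary distributions, entropy is maximized at p=0.5 and decreases as p moves toward 0 or 1.

H(A) = H(0.34) = 0.9248 bits
H(B) = H(0.05) = 0.2864 bits

Distribution A (p=0.34) is closer to uniform (p=0.5), so it has higher entropy.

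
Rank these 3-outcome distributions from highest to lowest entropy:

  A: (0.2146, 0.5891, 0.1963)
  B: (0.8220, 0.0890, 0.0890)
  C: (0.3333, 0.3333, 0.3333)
C > A > B

Key insight: Entropy is maximized by uniform distributions and minimized by concentrated distributions.

- Uniform distributions have maximum entropy log₂(3) = 1.5850 bits
- The more "peaked" or concentrated a distribution, the lower its entropy

Entropies:
  H(A) = 1.3873 bits
  H(B) = 0.8537 bits
  H(C) = 1.5850 bits

Ranking: C > A > B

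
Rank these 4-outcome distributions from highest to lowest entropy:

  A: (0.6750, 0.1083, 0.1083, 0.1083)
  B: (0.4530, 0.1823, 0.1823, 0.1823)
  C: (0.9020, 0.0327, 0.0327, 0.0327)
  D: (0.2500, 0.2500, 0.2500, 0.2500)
D > B > A > C

Key insight: Entropy is maximized by uniform distributions and minimized by concentrated distributions.

Entropies:
  H(A) = 1.4248 bits
  H(B) = 1.8606 bits
  H(C) = 0.6179 bits
  H(D) = 2.0000 bits

Ranking: D > B > A > C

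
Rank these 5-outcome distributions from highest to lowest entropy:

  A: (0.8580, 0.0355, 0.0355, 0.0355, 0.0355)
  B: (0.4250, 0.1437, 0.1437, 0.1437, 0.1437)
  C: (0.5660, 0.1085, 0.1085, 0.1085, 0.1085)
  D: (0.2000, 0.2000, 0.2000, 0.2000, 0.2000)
D > B > C > A

Key insight: Entropy is maximized by uniform distributions and minimized by concentrated distributions.

Entropies:
  H(A) = 0.8735 bits
  H(B) = 2.1337 bits
  H(C) = 1.8554 bits
  H(D) = 2.3219 bits

Ranking: D > B > C > A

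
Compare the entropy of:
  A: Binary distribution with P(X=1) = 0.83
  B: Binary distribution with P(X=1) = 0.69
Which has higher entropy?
B

For binary distributions, entropy is maximized at p=0.5 and decreases as p moves toward 0 or 1.

H(A) = H(0.83) = 0.6577 bits
H(B) = H(0.69) = 0.8932 bits

Distribution B (p=0.69) is closer to uniform (p=0.5), so it has higher entropy.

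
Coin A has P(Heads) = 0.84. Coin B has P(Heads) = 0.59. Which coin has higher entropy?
B

For binary distributions, entropy is maximized at p=0.5 and decreases as p moves toward 0 or 1.

H(A) = H(0.84) = 0.6343 bits
H(B) = H(0.59) = 0.9765 bits

Distribution B (p=0.59) is closer to uniform (p=0.5), so it has higher entropy.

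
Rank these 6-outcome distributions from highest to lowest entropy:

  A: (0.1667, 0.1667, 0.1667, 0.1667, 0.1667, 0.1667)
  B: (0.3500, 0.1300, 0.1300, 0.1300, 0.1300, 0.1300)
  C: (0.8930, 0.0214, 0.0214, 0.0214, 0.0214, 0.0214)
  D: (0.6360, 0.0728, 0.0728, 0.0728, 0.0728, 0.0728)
A > B > D > C

Key insight: Entropy is maximized by uniform distributions and minimized by concentrated distributions.

Entropies:
  H(A) = 2.5850 bits
  H(B) = 2.4433 bits
  H(C) = 0.7392 bits
  H(D) = 1.7911 bits

Ranking: A > B > D > C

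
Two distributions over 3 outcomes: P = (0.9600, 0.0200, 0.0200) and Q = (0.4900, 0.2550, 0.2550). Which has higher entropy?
Q

P is highly concentrated on one outcome (96%), making it nearly deterministic. Q spreads its mass more evenly (max 49%). The more spread-out distribution has higher entropy: H(P) ≈ 0.282 bits, H(Q) ≈ 1.510 bits.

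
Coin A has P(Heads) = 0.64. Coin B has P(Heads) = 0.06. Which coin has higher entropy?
A

For binary distributions, entropy is maximized at p=0.5 and decreases as p moves toward 0 or 1.

H(A) = H(0.64) = 0.9427 bits
H(B) = H(0.06) = 0.3274 bits

Distribution A (p=0.64) is closer to uniform (p=0.5), so it has higher entropy.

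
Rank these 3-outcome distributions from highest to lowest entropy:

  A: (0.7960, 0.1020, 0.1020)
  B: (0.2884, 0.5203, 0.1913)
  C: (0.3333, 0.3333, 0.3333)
C > B > A

Key insight: Entropy is maximized by uniform distributions and minimized by concentrated distributions.

- Uniform distributions have maximum entropy log₂(3) = 1.5850 bits
- The more "peaked" or concentrated a distribution, the lower its entropy

Entropies:
  H(A) = 0.9339 bits
  H(B) = 1.4642 bits
  H(C) = 1.5850 bits

Ranking: C > B > A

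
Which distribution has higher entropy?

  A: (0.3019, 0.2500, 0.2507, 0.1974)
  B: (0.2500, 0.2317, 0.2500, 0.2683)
B

Both distributions are close to uniform, making this a harder comparison.

H(A) = 1.9841 bits
H(B) = 1.9981 bits

The distribution closer to uniform has higher entropy.
Answer: B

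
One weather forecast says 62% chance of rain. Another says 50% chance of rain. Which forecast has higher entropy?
50% forecast

Treat each forecast as a Bernoulli distribution. Binary entropy is maximized at p=0.5 and falls off symmetrically toward 0 or 1. The 50% forecast is closer to 50%, so it is more uncertain. H(62%) ≈ 0.958 bits, H(50%) ≈ 1.000 bits.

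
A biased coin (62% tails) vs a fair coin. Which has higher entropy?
Fair coin

The fair coin is uniform (p=0.5), maximizing binary entropy at 1 bit. The biased coin has H(0.62) ≈ 0.958 bits — its outcome is more predictable, so its entropy is lower.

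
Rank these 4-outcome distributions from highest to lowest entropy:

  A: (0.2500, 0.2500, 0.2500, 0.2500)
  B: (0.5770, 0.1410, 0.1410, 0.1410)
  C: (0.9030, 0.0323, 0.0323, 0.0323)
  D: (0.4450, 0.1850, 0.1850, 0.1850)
A > D > B > C

Key insight: Entropy is maximized by uniform distributions and minimized by concentrated distributions.

Entropies:
  H(A) = 2.0000 bits
  H(B) = 1.6533 bits
  H(C) = 0.6132 bits
  H(D) = 1.8709 bits

Ranking: A > D > B > C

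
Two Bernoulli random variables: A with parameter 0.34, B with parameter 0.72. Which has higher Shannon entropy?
A

For binary distributions, entropy is maximized at p=0.5 and decreases as p moves toward 0 or 1.

H(A) = H(0.34) = 0.9248 bits
H(B) = H(0.72) = 0.8555 bits

Distribution A (p=0.34) is closer to uniform (p=0.5), so it has higher entropy.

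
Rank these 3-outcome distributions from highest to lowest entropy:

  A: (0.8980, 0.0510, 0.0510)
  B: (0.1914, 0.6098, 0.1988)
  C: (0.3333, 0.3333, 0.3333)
C > B > A

Key insight: Entropy is maximized by uniform distributions and minimized by concentrated distributions.

- Uniform distributions have maximum entropy log₂(3) = 1.5850 bits
- The more "peaked" or concentrated a distribution, the lower its entropy

Entropies:
  H(A) = 0.5773 bits
  H(B) = 1.3550 bits
  H(C) = 1.5850 bits

Ranking: C > B > A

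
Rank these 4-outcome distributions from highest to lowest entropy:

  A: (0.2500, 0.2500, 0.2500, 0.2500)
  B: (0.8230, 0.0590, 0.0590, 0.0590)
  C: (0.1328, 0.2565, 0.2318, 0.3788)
A > C > B

Key insight: Entropy is maximized by uniform distributions and minimized by concentrated distributions.

- Uniform distributions have maximum entropy log₂(4) = 2.0000 bits
- The more "peaked" or concentrated a distribution, the lower its entropy

Entropies:
  H(A) = 2.0000 bits
  H(B) = 0.9540 bits
  H(C) = 1.9098 bits

Ranking: A > C > B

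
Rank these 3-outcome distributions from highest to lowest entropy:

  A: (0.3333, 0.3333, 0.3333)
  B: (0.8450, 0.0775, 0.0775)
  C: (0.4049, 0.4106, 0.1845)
A > C > B

Key insight: Entropy is maximized by uniform distributions and minimized by concentrated distributions.

- Uniform distributions have maximum entropy log₂(3) = 1.5850 bits
- The more "peaked" or concentrated a distribution, the lower its entropy

Entropies:
  H(A) = 1.5850 bits
  H(B) = 0.7772 bits
  H(C) = 1.5053 bits

Ranking: A > C > B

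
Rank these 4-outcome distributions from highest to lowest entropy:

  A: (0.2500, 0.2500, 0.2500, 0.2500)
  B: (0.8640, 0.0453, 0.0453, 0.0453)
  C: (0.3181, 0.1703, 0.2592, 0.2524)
A > C > B

Key insight: Entropy is maximized by uniform distributions and minimized by concentrated distributions.

- Uniform distributions have maximum entropy log₂(4) = 2.0000 bits
- The more "peaked" or concentrated a distribution, the lower its entropy

Entropies:
  H(A) = 2.0000 bits
  H(B) = 0.7892 bits
  H(C) = 1.9668 bits

Ranking: A > C > B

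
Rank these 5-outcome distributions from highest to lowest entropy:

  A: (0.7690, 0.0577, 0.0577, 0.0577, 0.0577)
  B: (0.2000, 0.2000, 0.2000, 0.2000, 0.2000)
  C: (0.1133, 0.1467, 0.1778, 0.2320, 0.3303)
B > C > A

Key insight: Entropy is maximized by uniform distributions and minimized by concentrated distributions.

- Uniform distributions have maximum entropy log₂(5) = 2.3219 bits
- The more "peaked" or concentrated a distribution, the lower its entropy

Entropies:
  H(A) = 1.2418 bits
  H(B) = 2.3219 bits
  H(C) = 2.2220 bits

Ranking: B > C > A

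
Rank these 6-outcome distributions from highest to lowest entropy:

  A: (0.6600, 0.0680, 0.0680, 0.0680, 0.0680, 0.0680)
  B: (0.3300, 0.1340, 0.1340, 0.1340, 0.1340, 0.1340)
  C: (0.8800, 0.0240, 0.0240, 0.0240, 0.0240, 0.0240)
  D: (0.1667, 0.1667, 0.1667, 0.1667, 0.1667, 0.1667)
D > B > A > C

Key insight: Entropy is maximized by uniform distributions and minimized by concentrated distributions.

Entropies:
  H(A) = 1.7143 bits
  H(B) = 2.4706 bits
  H(C) = 0.8080 bits
  H(D) = 2.5850 bits

Ranking: D > B > A > C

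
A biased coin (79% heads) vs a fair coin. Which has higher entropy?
Fair coin

The fair coin is uniform (p=0.5), maximizing binary entropy at 1 bit. The biased coin has H(0.79) ≈ 0.741 bits — its outcome is more predictable, so its entropy is lower.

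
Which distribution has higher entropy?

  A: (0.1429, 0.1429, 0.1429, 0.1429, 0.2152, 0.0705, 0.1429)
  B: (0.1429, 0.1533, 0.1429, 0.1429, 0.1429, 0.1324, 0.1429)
B

Both distributions are close to uniform, making this a harder comparison.

H(A) = 2.7520 bits
H(B) = 2.8062 bits

The distribution closer to uniform has higher entropy.
Answer: B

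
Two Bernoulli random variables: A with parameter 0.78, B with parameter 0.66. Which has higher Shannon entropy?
B

For binary distributions, entropy is maximized at p=0.5 and decreases as p moves toward 0 or 1.

H(A) = H(0.78) = 0.7602 bits
H(B) = H(0.66) = 0.9248 bits

Distribution B (p=0.66) is closer to uniform (p=0.5), so it has higher entropy.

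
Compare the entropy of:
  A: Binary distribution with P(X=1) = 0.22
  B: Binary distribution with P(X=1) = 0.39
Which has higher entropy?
B

For binary distributions, entropy is maximized at p=0.5 and decreases as p moves toward 0 or 1.

H(A) = H(0.22) = 0.7602 bits
H(B) = H(0.39) = 0.9648 bits

Distribution B (p=0.39) is closer to uniform (p=0.5), so it has higher entropy.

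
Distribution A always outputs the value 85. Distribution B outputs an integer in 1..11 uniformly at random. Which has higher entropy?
B

A is deterministic, so H(A) = 0. B is uniform over 11 outcomes, so H(B) = log₂(11) = 3.459 bits. Any distribution with genuine randomness has higher entropy than a deterministic one.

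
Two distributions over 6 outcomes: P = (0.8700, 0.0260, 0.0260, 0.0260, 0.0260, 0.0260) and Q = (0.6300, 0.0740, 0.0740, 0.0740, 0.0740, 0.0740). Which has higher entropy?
Q

P is highly concentrated on one outcome (87%), making it nearly deterministic. Q spreads its mass more evenly (max 63%). The more spread-out distribution has higher entropy: H(P) ≈ 0.859 bits, H(Q) ≈ 1.810 bits.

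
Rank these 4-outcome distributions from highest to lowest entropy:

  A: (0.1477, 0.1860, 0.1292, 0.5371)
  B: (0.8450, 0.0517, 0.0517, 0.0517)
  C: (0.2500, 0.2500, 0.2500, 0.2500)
C > A > B

Key insight: Entropy is maximized by uniform distributions and minimized by concentrated distributions.

- Uniform distributions have maximum entropy log₂(4) = 2.0000 bits
- The more "peaked" or concentrated a distribution, the lower its entropy

Entropies:
  H(A) = 1.7220 bits
  H(B) = 0.8679 bits
  H(C) = 2.0000 bits

Ranking: C > A > B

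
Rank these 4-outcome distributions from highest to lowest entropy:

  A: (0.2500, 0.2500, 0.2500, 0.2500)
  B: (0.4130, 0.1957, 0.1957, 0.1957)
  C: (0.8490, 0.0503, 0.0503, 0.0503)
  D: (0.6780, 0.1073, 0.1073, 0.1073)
A > B > D > C

Key insight: Entropy is maximized by uniform distributions and minimized by concentrated distributions.

Entropies:
  H(A) = 2.0000 bits
  H(B) = 1.9084 bits
  H(C) = 0.8517 bits
  H(D) = 1.4169 bits

Ranking: A > B > D > C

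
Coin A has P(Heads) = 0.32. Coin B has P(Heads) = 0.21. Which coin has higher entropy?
A

For binary distributions, entropy is maximized at p=0.5 and decreases as p moves toward 0 or 1.

H(A) = H(0.32) = 0.9044 bits
H(B) = H(0.21) = 0.7415 bits

Distribution A (p=0.32) is closer to uniform (p=0.5), so it has higher entropy.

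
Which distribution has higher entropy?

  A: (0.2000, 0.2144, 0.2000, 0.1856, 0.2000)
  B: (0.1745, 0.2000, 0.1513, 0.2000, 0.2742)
A

Both distributions are close to uniform, making this a harder comparison.

H(A) = 2.3204 bits
H(B) = 2.2923 bits

The distribution closer to uniform has higher entropy.
Answer: A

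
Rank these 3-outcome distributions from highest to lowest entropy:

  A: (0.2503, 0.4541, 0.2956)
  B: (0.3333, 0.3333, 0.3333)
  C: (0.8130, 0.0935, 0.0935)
B > A > C

Key insight: Entropy is maximized by uniform distributions and minimized by concentrated distributions.

- Uniform distributions have maximum entropy log₂(3) = 1.5850 bits
- The more "peaked" or concentrated a distribution, the lower its entropy

Entropies:
  H(A) = 1.5371 bits
  H(B) = 1.5850 bits
  H(C) = 0.8822 bits

Ranking: B > A > C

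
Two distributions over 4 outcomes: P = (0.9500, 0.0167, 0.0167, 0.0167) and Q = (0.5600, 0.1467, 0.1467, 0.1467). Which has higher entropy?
Q

P is highly concentrated on one outcome (95%), making it nearly deterministic. Q spreads its mass more evenly (max 56%). The more spread-out distribution has higher entropy: H(P) ≈ 0.366 bits, H(Q) ≈ 1.687 bits.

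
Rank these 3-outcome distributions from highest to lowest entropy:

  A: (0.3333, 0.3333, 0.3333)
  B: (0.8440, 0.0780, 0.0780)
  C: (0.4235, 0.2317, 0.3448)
A > C > B

Key insight: Entropy is maximized by uniform distributions and minimized by concentrated distributions.

- Uniform distributions have maximum entropy log₂(3) = 1.5850 bits
- The more "peaked" or concentrated a distribution, the lower its entropy

Entropies:
  H(A) = 1.5850 bits
  H(B) = 0.7807 bits
  H(C) = 1.5434 bits

Ranking: A > C > B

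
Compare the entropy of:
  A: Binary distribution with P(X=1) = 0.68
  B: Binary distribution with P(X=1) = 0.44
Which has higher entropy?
B

For binary distributions, entropy is maximized at p=0.5 and decreases as p moves toward 0 or 1.

H(A) = H(0.68) = 0.9044 bits
H(B) = H(0.44) = 0.9896 bits

Distribution B (p=0.44) is closer to uniform (p=0.5), so it has higher entropy.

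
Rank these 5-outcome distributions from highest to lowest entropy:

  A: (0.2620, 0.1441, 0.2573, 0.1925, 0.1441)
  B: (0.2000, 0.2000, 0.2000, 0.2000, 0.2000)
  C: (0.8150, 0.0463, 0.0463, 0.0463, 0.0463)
B > A > C

Key insight: Entropy is maximized by uniform distributions and minimized by concentrated distributions.

- Uniform distributions have maximum entropy log₂(5) = 2.3219 bits
- The more "peaked" or concentrated a distribution, the lower its entropy

Entropies:
  H(A) = 2.2732 bits
  H(B) = 2.3219 bits
  H(C) = 1.0609 bits

Ranking: B > A > C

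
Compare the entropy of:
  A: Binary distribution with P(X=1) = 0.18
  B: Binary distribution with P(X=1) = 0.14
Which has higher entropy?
A

For binary distributions, entropy is maximized at p=0.5 and decreases as p moves toward 0 or 1.

H(A) = H(0.18) = 0.6801 bits
H(B) = H(0.14) = 0.5842 bits

Distribution A (p=0.18) is closer to uniform (p=0.5), so it has higher entropy.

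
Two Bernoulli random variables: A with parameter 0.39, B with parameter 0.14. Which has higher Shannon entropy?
A

For binary distributions, entropy is maximized at p=0.5 and decreases as p moves toward 0 or 1.

H(A) = H(0.39) = 0.9648 bits
H(B) = H(0.14) = 0.5842 bits

Distribution A (p=0.39) is closer to uniform (p=0.5), so it has higher entropy.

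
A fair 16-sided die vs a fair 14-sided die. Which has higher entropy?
16-sided die

Both are uniform distributions; for uniform over n outcomes, H = log₂(n). H(16-sided) = log₂(16) = 4.000 bits and H(14-sided) = log₂(14) = 3.807 bits. More outcomes in a uniform distribution means higher entropy.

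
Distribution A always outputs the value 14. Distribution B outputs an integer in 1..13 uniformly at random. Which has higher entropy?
B

A is deterministic, so H(A) = 0. B is uniform over 13 outcomes, so H(B) = log₂(13) = 3.700 bits. Any distribution with genuine randomness has higher entropy than a deterministic one.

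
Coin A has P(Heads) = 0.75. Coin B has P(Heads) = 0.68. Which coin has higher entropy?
B

For binary distributions, entropy is maximized at p=0.5 and decreases as p moves toward 0 or 1.

H(A) = H(0.75) = 0.8113 bits
H(B) = H(0.68) = 0.9044 bits

Distribution B (p=0.68) is closer to uniform (p=0.5), so it has higher entropy.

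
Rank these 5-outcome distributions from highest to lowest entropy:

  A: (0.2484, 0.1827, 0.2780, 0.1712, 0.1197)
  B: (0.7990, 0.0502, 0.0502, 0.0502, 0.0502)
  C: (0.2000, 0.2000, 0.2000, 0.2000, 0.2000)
C > A > B

Key insight: Entropy is maximized by uniform distributions and minimized by concentrated distributions.

- Uniform distributions have maximum entropy log₂(5) = 2.3219 bits
- The more "peaked" or concentrated a distribution, the lower its entropy

Entropies:
  H(A) = 2.2631 bits
  H(B) = 1.1259 bits
  H(C) = 2.3219 bits

Ranking: C > A > B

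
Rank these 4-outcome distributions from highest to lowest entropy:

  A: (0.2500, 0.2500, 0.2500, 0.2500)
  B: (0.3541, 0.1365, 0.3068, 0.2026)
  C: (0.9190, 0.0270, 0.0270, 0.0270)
A > B > C

Key insight: Entropy is maximized by uniform distributions and minimized by concentrated distributions.

- Uniform distributions have maximum entropy log₂(4) = 2.0000 bits
- The more "peaked" or concentrated a distribution, the lower its entropy

Entropies:
  H(A) = 2.0000 bits
  H(B) = 1.9121 bits
  H(C) = 0.5341 bits

Ranking: A > B > C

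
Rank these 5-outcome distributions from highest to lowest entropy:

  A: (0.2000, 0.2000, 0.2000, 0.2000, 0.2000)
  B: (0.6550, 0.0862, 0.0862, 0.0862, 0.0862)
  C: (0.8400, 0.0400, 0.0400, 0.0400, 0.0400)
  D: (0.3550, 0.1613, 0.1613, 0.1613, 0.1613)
A > D > B > C

Key insight: Entropy is maximized by uniform distributions and minimized by concentrated distributions.

Entropies:
  H(A) = 2.3219 bits
  H(B) = 1.6195 bits
  H(C) = 0.9543 bits
  H(D) = 2.2285 bits

Ranking: A > D > B > C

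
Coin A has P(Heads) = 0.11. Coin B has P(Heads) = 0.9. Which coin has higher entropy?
A

For binary distributions, entropy is maximized at p=0.5 and decreases as p moves toward 0 or 1.

H(A) = H(0.11) = 0.4999 bits
H(B) = H(0.9) = 0.4690 bits

Distribution A (p=0.11) is closer to uniform (p=0.5), so it has higher entropy.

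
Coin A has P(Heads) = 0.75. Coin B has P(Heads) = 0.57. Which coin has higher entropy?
B

For binary distributions, entropy is maximized at p=0.5 and decreases as p moves toward 0 or 1.

H(A) = H(0.75) = 0.8113 bits
H(B) = H(0.57) = 0.9858 bits

Distribution B (p=0.57) is closer to uniform (p=0.5), so it has higher entropy.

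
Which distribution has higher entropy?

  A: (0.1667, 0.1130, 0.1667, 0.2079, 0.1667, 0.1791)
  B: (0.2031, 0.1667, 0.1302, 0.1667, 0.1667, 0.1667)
B

Both distributions are close to uniform, making this a harder comparison.

H(A) = 2.5634 bits
H(B) = 2.5734 bits

The distribution closer to uniform has higher entropy.
Answer: B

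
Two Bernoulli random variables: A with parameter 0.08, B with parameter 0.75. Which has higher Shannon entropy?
B

For binary distributions, entropy is maximized at p=0.5 and decreases as p moves toward 0 or 1.

H(A) = H(0.08) = 0.4022 bits
H(B) = H(0.75) = 0.8113 bits

Distribution B (p=0.75) is closer to uniform (p=0.5), so it has higher entropy.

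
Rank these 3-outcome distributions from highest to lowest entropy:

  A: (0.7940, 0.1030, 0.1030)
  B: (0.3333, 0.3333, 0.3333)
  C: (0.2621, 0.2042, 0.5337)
B > C > A

Key insight: Entropy is maximized by uniform distributions and minimized by concentrated distributions.

- Uniform distributions have maximum entropy log₂(3) = 1.5850 bits
- The more "peaked" or concentrated a distribution, the lower its entropy

Entropies:
  H(A) = 0.9398 bits
  H(B) = 1.5850 bits
  H(C) = 1.4578 bits

Ranking: B > C > A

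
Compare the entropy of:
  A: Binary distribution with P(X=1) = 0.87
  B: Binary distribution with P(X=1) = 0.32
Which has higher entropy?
B

For binary distributions, entropy is maximized at p=0.5 and decreases as p moves toward 0 or 1.

H(A) = H(0.87) = 0.5574 bits
H(B) = H(0.32) = 0.9044 bits

Distribution B (p=0.32) is closer to uniform (p=0.5), so it has higher entropy.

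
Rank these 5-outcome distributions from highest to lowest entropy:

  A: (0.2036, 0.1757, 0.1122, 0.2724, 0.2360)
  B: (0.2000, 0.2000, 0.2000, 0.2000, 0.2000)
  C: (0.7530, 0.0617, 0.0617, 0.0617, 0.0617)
B > A > C

Key insight: Entropy is maximized by uniform distributions and minimized by concentrated distributions.

- Uniform distributions have maximum entropy log₂(5) = 2.3219 bits
- The more "peaked" or concentrated a distribution, the lower its entropy

Entropies:
  H(A) = 2.2652 bits
  H(B) = 2.3219 bits
  H(C) = 1.3005 bits

Ranking: B > A > C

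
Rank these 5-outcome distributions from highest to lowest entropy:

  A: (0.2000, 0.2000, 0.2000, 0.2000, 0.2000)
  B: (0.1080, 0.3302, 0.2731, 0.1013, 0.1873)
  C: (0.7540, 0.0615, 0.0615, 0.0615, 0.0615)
A > B > C

Key insight: Entropy is maximized by uniform distributions and minimized by concentrated distributions.

- Uniform distributions have maximum entropy log₂(5) = 2.3219 bits
- The more "peaked" or concentrated a distribution, the lower its entropy

Entropies:
  H(A) = 2.3219 bits
  H(B) = 2.1734 bits
  H(C) = 1.2969 bits

Ranking: A > B > C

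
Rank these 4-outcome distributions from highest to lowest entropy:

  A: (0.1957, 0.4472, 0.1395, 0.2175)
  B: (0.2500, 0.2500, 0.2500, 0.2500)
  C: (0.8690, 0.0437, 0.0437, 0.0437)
B > A > C

Key insight: Entropy is maximized by uniform distributions and minimized by concentrated distributions.

- Uniform distributions have maximum entropy log₂(4) = 2.0000 bits
- The more "peaked" or concentrated a distribution, the lower its entropy

Entropies:
  H(A) = 1.8549 bits
  H(B) = 2.0000 bits
  H(C) = 0.7678 bits

Ranking: B > A > C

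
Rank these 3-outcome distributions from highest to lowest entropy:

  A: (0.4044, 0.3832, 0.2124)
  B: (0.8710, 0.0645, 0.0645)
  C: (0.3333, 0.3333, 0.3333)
C > A > B

Key insight: Entropy is maximized by uniform distributions and minimized by concentrated distributions.

- Uniform distributions have maximum entropy log₂(3) = 1.5850 bits
- The more "peaked" or concentrated a distribution, the lower its entropy

Entropies:
  H(A) = 1.5332 bits
  H(B) = 0.6837 bits
  H(C) = 1.5850 bits

Ranking: C > A > B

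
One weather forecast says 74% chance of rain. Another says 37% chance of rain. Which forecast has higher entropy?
37% forecast

Treat each forecast as a Bernoulli distribution. Binary entropy is maximized at p=0.5 and falls off symmetrically toward 0 or 1. The 37% forecast is closer to 50%, so it is more uncertain. H(74%) ≈ 0.827 bits, H(37%) ≈ 0.951 bits.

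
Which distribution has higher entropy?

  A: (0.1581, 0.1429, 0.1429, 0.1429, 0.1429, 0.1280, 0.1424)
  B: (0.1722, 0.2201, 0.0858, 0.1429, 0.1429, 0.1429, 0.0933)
A

Both distributions are close to uniform, making this a harder comparison.

H(A) = 2.8051 bits
H(B) = 2.7441 bits

The distribution closer to uniform has higher entropy.
Answer: A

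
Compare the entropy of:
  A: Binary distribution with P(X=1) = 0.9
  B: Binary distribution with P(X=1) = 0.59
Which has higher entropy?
B

For binary distributions, entropy is maximized at p=0.5 and decreases as p moves toward 0 or 1.

H(A) = H(0.9) = 0.4690 bits
H(B) = H(0.59) = 0.9765 bits

Distribution B (p=0.59) is closer to uniform (p=0.5), so it has higher entropy.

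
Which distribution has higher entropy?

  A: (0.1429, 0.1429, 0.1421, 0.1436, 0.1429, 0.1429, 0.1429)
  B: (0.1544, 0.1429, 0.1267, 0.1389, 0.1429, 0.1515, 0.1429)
A

Both distributions are close to uniform, making this a harder comparison.

H(A) = 2.8073 bits
H(B) = 2.8049 bits

The distribution closer to uniform has higher entropy.
Answer: A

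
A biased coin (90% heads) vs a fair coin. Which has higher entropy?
Fair coin

The fair coin is uniform (p=0.5), maximizing binary entropy at 1 bit. The biased coin has H(0.90) ≈ 0.469 bits — its outcome is more predictable, so its entropy is lower.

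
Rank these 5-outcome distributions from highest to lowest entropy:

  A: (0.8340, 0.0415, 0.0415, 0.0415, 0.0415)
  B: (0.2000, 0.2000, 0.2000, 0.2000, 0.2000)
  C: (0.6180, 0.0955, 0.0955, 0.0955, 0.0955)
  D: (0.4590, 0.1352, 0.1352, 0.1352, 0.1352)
B > D > C > A

Key insight: Entropy is maximized by uniform distributions and minimized by concentrated distributions.

Entropies:
  H(A) = 0.9805 bits
  H(B) = 2.3219 bits
  H(C) = 1.7234 bits
  H(D) = 2.0771 bits

Ranking: B > D > C > A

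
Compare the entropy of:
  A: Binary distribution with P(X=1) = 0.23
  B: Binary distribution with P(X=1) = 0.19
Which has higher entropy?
A

For binary distributions, entropy is maximized at p=0.5 and decreases as p moves toward 0 or 1.

H(A) = H(0.23) = 0.7780 bits
H(B) = H(0.19) = 0.7015 bits

Distribution A (p=0.23) is closer to uniform (p=0.5), so it has higher entropy.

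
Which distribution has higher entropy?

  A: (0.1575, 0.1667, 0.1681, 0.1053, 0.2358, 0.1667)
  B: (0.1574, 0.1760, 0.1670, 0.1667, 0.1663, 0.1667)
B

Both distributions are close to uniform, making this a harder comparison.

H(A) = 2.5475 bits
H(B) = 2.5842 bits

The distribution closer to uniform has higher entropy.
Answer: B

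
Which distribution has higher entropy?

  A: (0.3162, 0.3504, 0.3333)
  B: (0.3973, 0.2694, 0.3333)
A

Both distributions are close to uniform, making this a harder comparison.

H(A) = 1.5837 bits
H(B) = 1.5671 bits

The distribution closer to uniform has higher entropy.
Answer: A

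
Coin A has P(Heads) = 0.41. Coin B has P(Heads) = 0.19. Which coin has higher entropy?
A

For binary distributions, entropy is maximized at p=0.5 and decreases as p moves toward 0 or 1.

H(A) = H(0.41) = 0.9765 bits
H(B) = H(0.19) = 0.7015 bits

Distribution A (p=0.41) is closer to uniform (p=0.5), so it has higher entropy.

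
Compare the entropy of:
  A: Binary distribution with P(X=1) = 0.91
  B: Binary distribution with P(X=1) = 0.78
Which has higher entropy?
B

For binary distributions, entropy is maximized at p=0.5 and decreases as p moves toward 0 or 1.

H(A) = H(0.91) = 0.4365 bits
H(B) = H(0.78) = 0.7602 bits

Distribution B (p=0.78) is closer to uniform (p=0.5), so it has higher entropy.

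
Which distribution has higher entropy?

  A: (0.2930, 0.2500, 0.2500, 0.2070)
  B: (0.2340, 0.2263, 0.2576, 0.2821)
B

Both distributions are close to uniform, making this a harder comparison.

H(A) = 1.9893 bits
H(B) = 1.9946 bits

The distribution closer to uniform has higher entropy.
Answer: B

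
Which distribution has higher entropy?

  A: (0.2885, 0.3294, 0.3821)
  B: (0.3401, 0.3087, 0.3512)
B

Both distributions are close to uniform, making this a harder comparison.

H(A) = 1.5754 bits
H(B) = 1.5828 bits

The distribution closer to uniform has higher entropy.
Answer: B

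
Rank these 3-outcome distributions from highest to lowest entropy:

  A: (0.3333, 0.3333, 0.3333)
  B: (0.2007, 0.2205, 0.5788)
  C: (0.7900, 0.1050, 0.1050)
A > B > C

Key insight: Entropy is maximized by uniform distributions and minimized by concentrated distributions.

- Uniform distributions have maximum entropy log₂(3) = 1.5850 bits
- The more "peaked" or concentrated a distribution, the lower its entropy

Entropies:
  H(A) = 1.5850 bits
  H(B) = 1.4025 bits
  H(C) = 0.9515 bits

Ranking: A > B > C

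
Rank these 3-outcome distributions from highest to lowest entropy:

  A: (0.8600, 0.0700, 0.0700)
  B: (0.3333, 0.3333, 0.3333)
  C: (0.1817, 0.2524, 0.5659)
B > C > A

Key insight: Entropy is maximized by uniform distributions and minimized by concentrated distributions.

- Uniform distributions have maximum entropy log₂(3) = 1.5850 bits
- The more "peaked" or concentrated a distribution, the lower its entropy

Entropies:
  H(A) = 0.7242 bits
  H(B) = 1.5850 bits
  H(C) = 1.4132 bits

Ranking: B > C > A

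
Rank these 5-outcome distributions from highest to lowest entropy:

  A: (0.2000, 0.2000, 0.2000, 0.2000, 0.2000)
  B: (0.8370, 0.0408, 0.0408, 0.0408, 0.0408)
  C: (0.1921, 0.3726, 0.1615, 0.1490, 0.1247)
A > C > B

Key insight: Entropy is maximized by uniform distributions and minimized by concentrated distributions.

- Uniform distributions have maximum entropy log₂(5) = 2.3219 bits
- The more "peaked" or concentrated a distribution, the lower its entropy

Entropies:
  H(A) = 2.3219 bits
  H(B) = 0.9674 bits
  H(C) = 2.1966 bits

Ranking: A > C > B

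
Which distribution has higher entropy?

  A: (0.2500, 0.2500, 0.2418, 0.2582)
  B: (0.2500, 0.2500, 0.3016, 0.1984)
A

Both distributions are close to uniform, making this a harder comparison.

H(A) = 1.9996 bits
H(B) = 1.9845 bits

The distribution closer to uniform has higher entropy.
Answer: A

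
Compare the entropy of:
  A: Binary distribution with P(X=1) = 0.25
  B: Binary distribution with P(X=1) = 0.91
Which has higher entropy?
A

For binary distributions, entropy is maximized at p=0.5 and decreases as p moves toward 0 or 1.

H(A) = H(0.25) = 0.8113 bits
H(B) = H(0.91) = 0.4365 bits

Distribution A (p=0.25) is closer to uniform (p=0.5), so it has higher entropy.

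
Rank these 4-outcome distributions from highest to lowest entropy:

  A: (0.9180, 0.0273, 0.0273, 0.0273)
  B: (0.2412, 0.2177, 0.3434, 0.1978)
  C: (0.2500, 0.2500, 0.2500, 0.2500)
C > B > A

Key insight: Entropy is maximized by uniform distributions and minimized by concentrated distributions.

- Uniform distributions have maximum entropy log₂(4) = 2.0000 bits
- The more "peaked" or concentrated a distribution, the lower its entropy

Entropies:
  H(A) = 0.5392 bits
  H(B) = 1.9656 bits
  H(C) = 2.0000 bits

Ranking: C > B > A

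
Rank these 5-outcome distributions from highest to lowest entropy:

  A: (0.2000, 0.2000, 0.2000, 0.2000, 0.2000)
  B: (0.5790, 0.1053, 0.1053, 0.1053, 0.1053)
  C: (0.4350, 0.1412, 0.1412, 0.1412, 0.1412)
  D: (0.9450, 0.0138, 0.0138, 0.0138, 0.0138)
A > C > B > D

Key insight: Entropy is maximized by uniform distributions and minimized by concentrated distributions.

Entropies:
  H(A) = 2.3219 bits
  H(B) = 1.8239 bits
  H(C) = 2.1178 bits
  H(D) = 0.4173 bits

Ranking: A > C > B > D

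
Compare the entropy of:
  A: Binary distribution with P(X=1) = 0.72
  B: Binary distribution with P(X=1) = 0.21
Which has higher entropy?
A

For binary distributions, entropy is maximized at p=0.5 and decreases as p moves toward 0 or 1.

H(A) = H(0.72) = 0.8555 bits
H(B) = H(0.21) = 0.7415 bits

Distribution A (p=0.72) is closer to uniform (p=0.5), so it has higher entropy.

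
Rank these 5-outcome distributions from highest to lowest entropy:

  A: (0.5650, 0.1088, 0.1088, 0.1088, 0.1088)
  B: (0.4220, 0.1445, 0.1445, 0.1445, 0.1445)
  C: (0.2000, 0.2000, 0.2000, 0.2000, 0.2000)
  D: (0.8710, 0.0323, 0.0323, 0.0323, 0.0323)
C > B > A > D

Key insight: Entropy is maximized by uniform distributions and minimized by concentrated distributions.

Entropies:
  H(A) = 1.8578 bits
  H(B) = 2.1384 bits
  H(C) = 2.3219 bits
  H(D) = 0.8127 bits

Ranking: C > B > A > D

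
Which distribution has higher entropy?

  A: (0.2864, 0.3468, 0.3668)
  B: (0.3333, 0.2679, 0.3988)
A

Both distributions are close to uniform, making this a harder comparison.

H(A) = 1.5772 bits
H(B) = 1.5663 bits

The distribution closer to uniform has higher entropy.
Answer: A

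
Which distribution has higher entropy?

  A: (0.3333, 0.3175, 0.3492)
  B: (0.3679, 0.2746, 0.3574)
A

Both distributions are close to uniform, making this a harder comparison.

H(A) = 1.5839 bits
H(B) = 1.5733 bits

The distribution closer to uniform has higher entropy.
Answer: A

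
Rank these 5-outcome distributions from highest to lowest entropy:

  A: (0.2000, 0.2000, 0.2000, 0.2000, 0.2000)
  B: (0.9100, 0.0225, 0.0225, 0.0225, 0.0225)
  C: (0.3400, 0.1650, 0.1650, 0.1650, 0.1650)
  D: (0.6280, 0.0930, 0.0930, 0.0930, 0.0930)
A > C > D > B

Key insight: Entropy is maximized by uniform distributions and minimized by concentrated distributions.

Entropies:
  H(A) = 2.3219 bits
  H(B) = 0.6165 bits
  H(C) = 2.2448 bits
  H(D) = 1.6962 bits

Ranking: A > C > D > B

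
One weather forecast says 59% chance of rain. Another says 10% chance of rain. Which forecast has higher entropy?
59% forecast

Treat each forecast as a Bernoulli distribution. Binary entropy is maximized at p=0.5 and falls off symmetrically toward 0 or 1. The 59% forecast is closer to 50%, so it is more uncertain. H(59%) ≈ 0.977 bits, H(10%) ≈ 0.469 bits.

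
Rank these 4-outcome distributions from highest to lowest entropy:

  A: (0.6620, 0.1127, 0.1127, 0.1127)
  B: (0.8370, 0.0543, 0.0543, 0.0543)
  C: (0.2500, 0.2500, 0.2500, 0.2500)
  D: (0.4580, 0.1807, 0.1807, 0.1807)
C > D > A > B

Key insight: Entropy is maximized by uniform distributions and minimized by concentrated distributions.

Entropies:
  H(A) = 1.4586 bits
  H(B) = 0.8998 bits
  H(C) = 2.0000 bits
  H(D) = 1.8540 bits

Ranking: C > D > A > B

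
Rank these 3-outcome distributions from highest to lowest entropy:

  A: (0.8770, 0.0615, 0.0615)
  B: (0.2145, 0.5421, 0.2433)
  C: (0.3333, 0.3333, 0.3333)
C > B > A

Key insight: Entropy is maximized by uniform distributions and minimized by concentrated distributions.

- Uniform distributions have maximum entropy log₂(3) = 1.5850 bits
- The more "peaked" or concentrated a distribution, the lower its entropy

Entropies:
  H(A) = 0.6609 bits
  H(B) = 1.4514 bits
  H(C) = 1.5850 bits

Ranking: C > B > A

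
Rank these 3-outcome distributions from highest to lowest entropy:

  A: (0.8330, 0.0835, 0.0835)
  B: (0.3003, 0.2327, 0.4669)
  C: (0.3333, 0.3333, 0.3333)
C > B > A

Key insight: Entropy is maximized by uniform distributions and minimized by concentrated distributions.

- Uniform distributions have maximum entropy log₂(3) = 1.5850 bits
- The more "peaked" or concentrated a distribution, the lower its entropy

Entropies:
  H(A) = 0.8178 bits
  H(B) = 1.5237 bits
  H(C) = 1.5850 bits

Ranking: C > B > A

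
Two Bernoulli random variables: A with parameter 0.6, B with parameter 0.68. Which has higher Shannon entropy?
A

For binary distributions, entropy is maximized at p=0.5 and decreases as p moves toward 0 or 1.

H(A) = H(0.6) = 0.9710 bits
H(B) = H(0.68) = 0.9044 bits

Distribution A (p=0.6) is closer to uniform (p=0.5), so it has higher entropy.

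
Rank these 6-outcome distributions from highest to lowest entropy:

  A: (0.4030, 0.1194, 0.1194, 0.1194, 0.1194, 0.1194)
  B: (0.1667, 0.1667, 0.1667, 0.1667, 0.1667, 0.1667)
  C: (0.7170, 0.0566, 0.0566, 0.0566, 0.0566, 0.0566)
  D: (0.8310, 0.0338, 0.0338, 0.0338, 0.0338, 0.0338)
B > A > C > D

Key insight: Entropy is maximized by uniform distributions and minimized by concentrated distributions.

Entropies:
  H(A) = 2.3589 bits
  H(B) = 2.5850 bits
  H(C) = 1.5166 bits
  H(D) = 1.0478 bits

Ranking: B > A > C > D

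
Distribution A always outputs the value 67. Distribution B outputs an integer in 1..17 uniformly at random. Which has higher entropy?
B

A is deterministic, so H(A) = 0. B is uniform over 17 outcomes, so H(B) = log₂(17) = 4.087 bits. Any distribution with genuine randomness has higher entropy than a deterministic one.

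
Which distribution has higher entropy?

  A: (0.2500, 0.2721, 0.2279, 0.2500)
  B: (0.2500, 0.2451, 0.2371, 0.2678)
B

Both distributions are close to uniform, making this a harder comparison.

H(A) = 1.9972 bits
H(B) = 1.9985 bits

The distribution closer to uniform has higher entropy.
Answer: B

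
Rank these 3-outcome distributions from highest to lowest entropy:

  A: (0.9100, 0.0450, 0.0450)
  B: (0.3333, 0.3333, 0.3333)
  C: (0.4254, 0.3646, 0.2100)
B > C > A

Key insight: Entropy is maximized by uniform distributions and minimized by concentrated distributions.

- Uniform distributions have maximum entropy log₂(3) = 1.5850 bits
- The more "peaked" or concentrated a distribution, the lower its entropy

Entropies:
  H(A) = 0.5265 bits
  H(B) = 1.5850 bits
  H(C) = 1.5281 bits

Ranking: B > C > A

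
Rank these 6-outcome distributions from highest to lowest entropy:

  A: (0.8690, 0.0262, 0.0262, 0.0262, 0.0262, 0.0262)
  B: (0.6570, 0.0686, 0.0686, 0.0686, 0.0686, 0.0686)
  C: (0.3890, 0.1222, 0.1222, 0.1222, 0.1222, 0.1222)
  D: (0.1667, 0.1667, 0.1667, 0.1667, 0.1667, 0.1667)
D > C > B > A

Key insight: Entropy is maximized by uniform distributions and minimized by concentrated distributions.

Entropies:
  H(A) = 0.8643 bits
  H(B) = 1.7241 bits
  H(C) = 2.3828 bits
  H(D) = 2.5850 bits

Ranking: D > C > B > A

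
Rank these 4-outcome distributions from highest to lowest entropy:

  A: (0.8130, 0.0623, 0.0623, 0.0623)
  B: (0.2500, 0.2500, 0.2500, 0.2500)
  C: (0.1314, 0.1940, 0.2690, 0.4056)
B > C > A

Key insight: Entropy is maximized by uniform distributions and minimized by concentrated distributions.

- Uniform distributions have maximum entropy log₂(4) = 2.0000 bits
- The more "peaked" or concentrated a distribution, the lower its entropy

Entropies:
  H(A) = 0.9915 bits
  H(B) = 2.0000 bits
  H(C) = 1.8814 bits

Ranking: B > C > A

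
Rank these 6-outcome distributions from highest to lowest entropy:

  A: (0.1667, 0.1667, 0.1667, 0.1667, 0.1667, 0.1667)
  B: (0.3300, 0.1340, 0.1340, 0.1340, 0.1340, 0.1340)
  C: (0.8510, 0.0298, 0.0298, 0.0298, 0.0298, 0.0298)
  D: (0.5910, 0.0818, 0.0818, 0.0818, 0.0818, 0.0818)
A > B > D > C

Key insight: Entropy is maximized by uniform distributions and minimized by concentrated distributions.

Entropies:
  H(A) = 2.5850 bits
  H(B) = 2.4706 bits
  H(C) = 0.9533 bits
  H(D) = 1.9256 bits

Ranking: A > B > D > C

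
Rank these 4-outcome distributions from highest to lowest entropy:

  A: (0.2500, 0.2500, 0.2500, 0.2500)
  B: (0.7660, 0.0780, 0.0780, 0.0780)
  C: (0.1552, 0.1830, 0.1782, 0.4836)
A > C > B

Key insight: Entropy is maximized by uniform distributions and minimized by concentrated distributions.

- Uniform distributions have maximum entropy log₂(4) = 2.0000 bits
- The more "peaked" or concentrated a distribution, the lower its entropy

Entropies:
  H(A) = 2.0000 bits
  H(B) = 1.1558 bits
  H(C) = 1.8158 bits

Ranking: A > C > B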